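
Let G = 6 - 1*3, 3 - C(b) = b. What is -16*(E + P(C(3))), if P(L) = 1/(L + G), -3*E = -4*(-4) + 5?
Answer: 320/3 ≈ 106.67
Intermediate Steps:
C(b) = 3 - b
G = 3 (G = 6 - 3 = 3)
E = -7 (E = -(-4*(-4) + 5)/3 = -(16 + 5)/3 = -⅓*21 = -7)
P(L) = 1/(3 + L) (P(L) = 1/(L + 3) = 1/(3 + L))
-16*(E + P(C(3))) = -16*(-7 + 1/(3 + (3 - 1*3))) = -16*(-7 + 1/(3 + (3 - 3))) = -16*(-7 + 1/(3 + 0)) = -16*(-7 + 1/3) = -16*(-7 + ⅓) = -16*(-20/3) = 320/3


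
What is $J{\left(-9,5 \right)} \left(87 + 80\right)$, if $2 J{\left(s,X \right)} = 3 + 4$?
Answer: $\frac{1169}{2} \approx 584.5$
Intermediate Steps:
$J{\left(s,X \right)} = \frac{7}{2}$ ($J{\left(s,X \right)} = \frac{3 + 4}{2} = \frac{1}{2} \cdot 7 = \frac{7}{2}$)
$J{\left(-9,5 \right)} \left(87 + 80\right) = \frac{7 \left(87 + 80\right)}{2} = \frac{7}{2} \cdot 167 = \frac{1169}{2}$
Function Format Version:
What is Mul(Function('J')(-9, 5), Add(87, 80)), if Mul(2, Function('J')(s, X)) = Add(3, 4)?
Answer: Rational(1169, 2) ≈ 584.50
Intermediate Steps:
Function('J')(s, X) = Rational(7, 2) (Function('J')(s, X) = Mul(Rational(1, 2), Add(3, 4)) = Mul(Rational(1, 2), 7) = Rational(7, 2))
Mul(Function('J')(-9, 5), Add(87, 80)) = Mul(Rational(7, 2), Add(87, 80)) = Mul(Rational(7, 2), 167) = Rational(1169, 2)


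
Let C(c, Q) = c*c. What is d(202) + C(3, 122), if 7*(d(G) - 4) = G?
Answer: 293/7 ≈ 41.857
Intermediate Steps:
d(G) = 4 + G/7
C(c, Q) = c²
d(202) + C(3, 122) = (4 + (⅐)*202) + 3² = (4 + 202/7) + 9 = 230/7 + 9 = 293/7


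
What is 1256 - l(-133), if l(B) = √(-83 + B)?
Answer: 1256 - 6*I*√6 ≈ 1256.0 - 14.697*I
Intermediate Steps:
1256 - l(-133) = 1256 - √(-83 - 133) = 1256 - √(-216) = 1256 - 6*I*√6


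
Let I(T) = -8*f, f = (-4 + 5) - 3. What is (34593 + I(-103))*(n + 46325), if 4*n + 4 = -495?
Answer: 6395777809/4 ≈ 1.5989e+9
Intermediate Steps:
n = -499/4 (n = -1 + (¼)*(-495) = -1 - 495/4 = -499/4 ≈ -124.75)
f = -2 (f = 1 - 3 = -2)
I(T) = 16 (I(T) = -8*(-2) = 16)
(34593 + I(-103))*(n + 46325) = (34593 + 16)*(-499/4 + 46325) = 34609*(184801/4) = 6395777809/4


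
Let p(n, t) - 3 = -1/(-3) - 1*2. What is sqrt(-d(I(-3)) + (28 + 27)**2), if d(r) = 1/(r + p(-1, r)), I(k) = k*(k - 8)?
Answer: 2*sqrt(8022979)/103 ≈ 55.000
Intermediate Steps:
I(k) = k*(-8 + k)
p(n, t) = 4/3 (p(n, t) = 3 + (-1/(-3) - 1*2) = 3 + (-1*(-1/3) - 2) = 3 + (1/3 - 2) = 3 - 5/3 = 4/3)
d(r) = 1/(4/3 + r) (d(r) = 1/(r + 4/3) = 1/(4/3 + r))
sqrt(-d(I(-3)) + (28 + 27)**2) = sqrt(-3/(4 + 3*(-3*(-8 - 3))) + (28 + 27)**2) = sqrt(-3/(4 + 3*(-3*(-11))) + 55**2) = sqrt(-3/(4 + 3*33) + 3025) = sqrt(-3/(4 + 99) + 3025) = sqrt(-3/103 + 3025) = sqrt(311572/103) = 2*sqrt(8022979)/103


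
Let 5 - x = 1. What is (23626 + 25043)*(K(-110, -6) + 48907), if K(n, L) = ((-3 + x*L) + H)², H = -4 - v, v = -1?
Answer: 2424056883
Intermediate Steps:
x = 4 (x = 5 - 1*1 = 5 - 1 = 4)
H = -3 (H = -4 - 1*(-1) = -4 + 1 = -3)
K(n, L) = (-6 + 4*L)² (K(n, L) = ((-3 + 4*L) - 3)² = (-6 + 4*L)²)
(23626 + 25043)*(K(-110, -6) + 48907) = (23626 + 25043)*(4*(-3 + 2*(-6))² + 48907) = 48669*(4*(-3 - 12)² + 48907) = 48669*(4*(-15)² + 48907) = 48669*(4*225 + 48907) = 48669*(900 + 48907) = 48669*49807 = 2424056883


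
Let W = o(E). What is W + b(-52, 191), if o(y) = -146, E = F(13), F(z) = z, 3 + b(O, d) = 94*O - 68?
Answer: -5105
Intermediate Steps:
b(O, d) = -71 + 94*O (b(O, d) = -3 + (94*O - 68) = -3 + (-68 + 94*O) = -71 + 94*O)
E = 13
W = -146
W + b(-52, 191) = -146 + (-71 + 94*(-52)) = -146 + (-71 - 4888) = -146 - 4959 = -5105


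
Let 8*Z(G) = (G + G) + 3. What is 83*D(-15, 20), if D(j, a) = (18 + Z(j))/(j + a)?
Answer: 9711/40 ≈ 242.77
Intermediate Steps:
Z(G) = 3/8 + G/4 (Z(G) = ((G + G) + 3)/8 = (2*G + 3)/8 = (3 + 2*G)/8 = 3/8 + G/4)
D(j, a) = (147/8 + j/4)/(a + j) (D(j, a) = (18 + (3/8 + j/4))/(j + a) = (147/8 + j/4)/(a + j))
83*D(-15, 20) = 83*((147/8 + (1/4)*(-15))/(20 - 15)) = 83*((147/8 - 15/4)/5) = 83*((1/5)*(117/8)) = 83*(117/40) = 9711/40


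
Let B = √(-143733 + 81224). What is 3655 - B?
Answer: 3655 - I*√62509 ≈ 3655.0 - 250.02*I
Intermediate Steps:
B = I*√62509 (B = √(-62509) = I*√62509 ≈ 250.02*I)
3655 - B = 3655 - I*√62509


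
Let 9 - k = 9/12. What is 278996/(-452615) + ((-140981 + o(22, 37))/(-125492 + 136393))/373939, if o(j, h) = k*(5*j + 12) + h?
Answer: -2274674508912813/3689997231373970 ≈ -0.61644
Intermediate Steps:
k = 33/4 (k = 9 - 9/12 = 9 - 1*¾ = 9 - ¾ = 33/4 ≈ 8.2500)
o(j, h) = 99 + h + 165*j/4 (o(j, h) = 33*(5*j + 12)/4 + h = 33*(12 + 5*j)/4 + h = (99 + 165*j/4) + h = 99 + h + 165*j/4)
278996/(-452615) + ((-140981 + o(22, 37))/(-125492 + 136393))/373939 = 278996/(-452615) + ((-140981 + (99 + 37 + (165/4)*22))/(-125492 + 136393))/373939 = 278996*(-1/452615) + ((-140981 + (99 + 37 + 1815/2))/10901)*(1/373939) = -278996/452615 + ((-140981 + 2087/2)*(1/10901))*(1/373939) = -278996/452615 - 279875/2*1/10901*(1/373939) = -278996/452615 - 279875/21802*1/373939 = -278996/452615 - 279875/8152618078 = -2274674508912813/3689997231373970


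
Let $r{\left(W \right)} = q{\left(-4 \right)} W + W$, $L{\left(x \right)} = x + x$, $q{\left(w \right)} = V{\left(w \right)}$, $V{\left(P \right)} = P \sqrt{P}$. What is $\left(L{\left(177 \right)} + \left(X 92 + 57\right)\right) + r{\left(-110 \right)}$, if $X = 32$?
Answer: $3245 + 880 i \approx 3245.0 + 880.0 i$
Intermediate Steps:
$V{\left(P \right)} = P^{\frac{3}{2}}$
$q{\left(w \right)} = w^{\frac{3}{2}}$
$L{\left(x \right)} = 2 x$
$r{\left(W \right)} = W - 8 i W$ ($r{\left(W \right)} = \left(-4\right)^{\frac{3}{2}} W + W = - 8 i W + W = W - 8 i W$)
$\left(L{\left(177 \right)} + \left(X 92 + 57\right)\right) + r{\left(-110 \right)} = \left(2 \cdot 177 + \left(32 \cdot 92 + 57\right)\right) - 110 \left(1 - 8 i\right) = \left(354 + \left(2944 + 57\right)\right) - \left(110 - 880 i\right) = \left(354 + 3001\right) - \left(110 - 880 i\right) = 3355 - \left(110 - 880 i\right) = 3245 + 880 i$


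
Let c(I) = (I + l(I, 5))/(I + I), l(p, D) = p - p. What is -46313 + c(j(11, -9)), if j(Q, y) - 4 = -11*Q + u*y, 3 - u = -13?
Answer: -92625/2 ≈ -46313.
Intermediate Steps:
l(p, D) = 0
u = 16 (u = 3 - 1*(-13) = 3 + 13 = 16)
j(Q, y) = 4 - 11*Q + 16*y (j(Q, y) = 4 + (-11*Q + 16*y) = 4 - 11*Q + 16*y)
c(I) = ½ (c(I) = (I + 0)/(I + I) = I/((2*I)) = I*(1/(2*I)) = ½)
-46313 + c(j(11, -9)) = -46313 + ½ = -92625/2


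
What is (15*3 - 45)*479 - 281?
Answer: -281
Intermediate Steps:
(15*3 - 45)*479 - 281 = (45 - 45)*479 - 281 = 0*479 - 281 = 0 - 281 = -281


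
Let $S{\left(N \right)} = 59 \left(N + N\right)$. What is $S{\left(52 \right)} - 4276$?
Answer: $1860$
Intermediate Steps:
$S{\left(N \right)} = 118 N$ ($S{\left(N \right)} = 59 \cdot 2 N = 118 N$)
$S{\left(52 \right)} - 4276 = 118 \cdot 52 - 4276 = 6136 - 4276 = 1860$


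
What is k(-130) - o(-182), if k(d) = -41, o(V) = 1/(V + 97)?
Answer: -3484/85 ≈ -40.988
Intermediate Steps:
o(V) = 1/(97 + V)
k(-130) - o(-182) = -41 - 1/(97 - 182) = -41 - 1/(-85) = -41 - 1*(-1/85) = -41 + 1/85 = -3484/85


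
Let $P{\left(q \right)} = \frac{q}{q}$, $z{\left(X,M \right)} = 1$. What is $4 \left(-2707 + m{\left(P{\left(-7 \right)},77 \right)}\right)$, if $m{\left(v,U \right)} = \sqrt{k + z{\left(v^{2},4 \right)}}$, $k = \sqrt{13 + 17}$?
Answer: $-10828 + 4 \sqrt{1 + \sqrt{30}} \approx -10818.0$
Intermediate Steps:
$P{\left(q \right)} = 1$
$k = \sqrt{30} \approx 5.4772$
$m{\left(v,U \right)} = \sqrt{1 + \sqrt{30}}$ ($m{\left(v,U \right)} = \sqrt{\sqrt{30} + 1} = \sqrt{1 + \sqrt{30}}$)
$4 \left(-2707 + m{\left(P{\left(-7 \right)},77 \right)}\right) = 4 \left(-2707 + \sqrt{1 + \sqrt{30}}\right) = -10828 + 4 \sqrt{1 + \sqrt{30}}$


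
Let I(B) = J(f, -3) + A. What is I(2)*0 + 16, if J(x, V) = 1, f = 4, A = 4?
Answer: 16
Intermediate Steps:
I(B) = 5 (I(B) = 1 + 4 = 5)
I(2)*0 + 16 = 5*0 + 16 = 0 + 16 = 16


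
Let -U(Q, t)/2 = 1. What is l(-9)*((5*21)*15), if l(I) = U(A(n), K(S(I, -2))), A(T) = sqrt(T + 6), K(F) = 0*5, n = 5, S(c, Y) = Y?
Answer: -3150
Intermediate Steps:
K(F) = 0
A(T) = sqrt(6 + T)
U(Q, t) = -2 (U(Q, t) = -2*1 = -2)
l(I) = -2
l(-9)*((5*21)*15) = -2*5*21*15 = -210*15 = -2*1575 = -3150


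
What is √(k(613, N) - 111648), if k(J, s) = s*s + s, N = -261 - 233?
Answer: √131894 ≈ 363.17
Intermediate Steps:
N = -494
k(J, s) = s + s² (k(J, s) = s² + s = s + s²)
√(k(613, N) - 111648) = √(-494*(1 - 494) - 111648) = √(-494*(-493) - 111648) = √(243542 - 111648) = √131894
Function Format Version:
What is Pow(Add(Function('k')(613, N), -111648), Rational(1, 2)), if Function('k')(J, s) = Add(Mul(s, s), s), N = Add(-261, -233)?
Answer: Pow(131894, Rational(1, 2)) ≈ 363.17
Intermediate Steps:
N = -494
Function('k')(J, s) = Add(s, Pow(s, 2)) (Function('k')(J, s) = Add(Pow(s, 2), s) = Add(s, Pow(s, 2)))
Pow(Add(Function('k')(613, N), -111648), Rational(1, 2)) = Pow(Add(Mul(-494, Add(1, -494)), -111648), Rational(1, 2)) = Pow(Add(Mul(-494, -493), -111648), Rational(1, 2)) = Pow(Add(243542, -111648), Rational(1, 2)) = Pow(131894, Rational(1, 2))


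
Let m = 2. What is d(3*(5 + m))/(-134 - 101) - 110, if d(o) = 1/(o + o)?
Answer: -1085701/9870 ≈ -110.00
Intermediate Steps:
d(o) = 1/(2*o)
d(3*(5 + m))/(-134 - 101) - 110 = (1/(2*((3*(5 + 2)))))/(-134 - 101) - 110 = (1/(2*((3*7))))/(-235) - 110 = -1/(470*21) - 110 = -1/235*1/42 - 110 = -1/9870 - 110 = -1085701/9870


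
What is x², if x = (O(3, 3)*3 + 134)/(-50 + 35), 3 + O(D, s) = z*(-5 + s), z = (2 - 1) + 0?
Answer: 14161/225 ≈ 62.938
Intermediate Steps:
z = 1 (z = 1 + 0 = 1)
O(D, s) = -8 + s (O(D, s) = -3 + 1*(-5 + s) = -3 + (-5 + s) = -8 + s)
x = -119/15 (x = ((-8 + 3)*3 + 134)/(-50 + 35) = (-5*3 + 134)/(-15) = (-15 + 134)*(-1/15) = 119*(-1/15) = -119/15 ≈ -7.9333)
x² = (-119/15)² = 14161/225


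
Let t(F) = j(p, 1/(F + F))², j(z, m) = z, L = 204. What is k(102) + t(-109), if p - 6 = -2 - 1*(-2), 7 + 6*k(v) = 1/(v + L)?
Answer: 63955/1836 ≈ 34.834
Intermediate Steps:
k(v) = -7/6 + 1/(6*(204 + v)) (k(v) = -7/6 + 1/(6*(v + 204)) = -7/6 + 1/(6*(204 + v)))
p = 6 (p = 6 + (-2 - 1*(-2)) = 6 + (-2 + 2) = 6 + 0 = 6)
t(F) = 36 (t(F) = 6² = 36)
k(102) + t(-109) = (-1427 - 7*102)/(6*(204 + 102)) + 36 = (⅙)*(-1427 - 714)/306 + 36 = (⅙)*(1/306)*(-2141) + 36 = -2141/1836 + 36 = 63955/1836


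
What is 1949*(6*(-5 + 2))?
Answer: -35082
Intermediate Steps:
1949*(6*(-5 + 2)) = 1949*(6*(-3)) = 1949*(-18) = -35082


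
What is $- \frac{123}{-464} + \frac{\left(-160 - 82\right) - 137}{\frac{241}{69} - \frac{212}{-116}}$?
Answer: $- \frac{175289199}{2469872} \approx -70.971$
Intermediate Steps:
$- \frac{123}{-464} + \frac{\left(-160 - 82\right) - 137}{\frac{241}{69} - \frac{212}{-116}} = \left(-123\right) \left(- \frac{1}{464}\right) + \frac{-242 - 137}{241 \cdot \frac{1}{69} - - \frac{53}{29}} = \frac{123}{464} - \frac{379}{\frac{241}{69} + \frac{53}{29}} = \frac{123}{464} - \frac{379}{\frac{10646}{2001}} = \frac{123}{464} - \frac{758379}{10646} = - \frac{175289199}{2469872}$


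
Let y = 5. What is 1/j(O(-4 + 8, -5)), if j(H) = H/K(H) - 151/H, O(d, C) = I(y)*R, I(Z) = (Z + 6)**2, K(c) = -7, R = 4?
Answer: -3388/235313 ≈ -0.014398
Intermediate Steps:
I(Z) = (6 + Z)**2
O(d, C) = 484 (O(d, C) = (6 + 5)**2*4 = 11**2*4 = 121*4 = 484)
j(H) = -151/H - H/7 (j(H) = H/(-7) - 151/H = H*(-1/7) - 151/H = -H/7 - 151/H = -151/H - H/7)
1/j(O(-4 + 8, -5)) = 1/(-151/484 - 1/7*484) = 1/(-151*1/484 - 484/7) = 1/(-151/484 - 484/7) = 1/(-235313/3388) = -3388/235313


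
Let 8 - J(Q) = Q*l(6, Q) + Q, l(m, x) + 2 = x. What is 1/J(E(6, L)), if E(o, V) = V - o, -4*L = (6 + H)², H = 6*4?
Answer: -1/53584 ≈ -1.8662e-5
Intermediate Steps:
H = 24
l(m, x) = -2 + x
L = -225 (L = -(6 + 24)²/4 = -¼*30² = -¼*900 = -225)
J(Q) = 8 - Q - Q*(-2 + Q) (J(Q) = 8 - (Q*(-2 + Q) + Q) = 8 - (Q + Q*(-2 + Q)) = 8 + (-Q - Q*(-2 + Q)) = 8 - Q - Q*(-2 + Q))
1/J(E(6, L)) = 1/(8 + (-225 - 1*6) - (-225 - 1*6)²) = 1/(8 + (-225 - 6) - (-225 - 6)²) = 1/(8 - 231 - 1*(-231)²) = 1/(8 - 231 - 1*53361) = 1/(8 - 231 - 53361) = 1/(-53584) = -1/53584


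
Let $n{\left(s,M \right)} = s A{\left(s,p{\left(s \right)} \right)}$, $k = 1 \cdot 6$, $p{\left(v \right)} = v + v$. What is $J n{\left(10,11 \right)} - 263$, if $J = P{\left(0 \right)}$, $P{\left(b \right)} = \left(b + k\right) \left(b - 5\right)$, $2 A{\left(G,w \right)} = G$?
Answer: $-1763$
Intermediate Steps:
$p{\left(v \right)} = 2 v$
$A{\left(G,w \right)} = \frac{G}{2}$
$k = 6$
$n{\left(s,M \right)} = \frac{s^{2}}{2}$ ($n{\left(s,M \right)} = s \frac{s}{2} = \frac{s^{2}}{2}$)
$P{\left(b \right)} = \left(-5 + b\right) \left(6 + b\right)$ ($P{\left(b \right)} = \left(b + 6\right) \left(b - 5\right) = \left(6 + b\right) \left(-5 + b\right) = \left(-5 + b\right) \left(6 + b\right)$)
$J = -30$ ($J = -30 + 0 + 0^{2} = -30 + 0 + 0 = -30$)
$J n{\left(10,11 \right)} - 263 = - 30 \frac{10^{2}}{2} - 263 = - 30 \cdot \frac{1}{2} \cdot 100 - 263 = \left(-30\right) 50 - 263 = -1500 - 263 = -1763$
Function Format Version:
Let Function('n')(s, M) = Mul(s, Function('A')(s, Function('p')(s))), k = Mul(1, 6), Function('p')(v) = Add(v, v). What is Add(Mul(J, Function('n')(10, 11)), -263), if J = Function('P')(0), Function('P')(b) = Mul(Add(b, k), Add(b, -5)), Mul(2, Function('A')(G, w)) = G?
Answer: -1763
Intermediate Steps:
Function('p')(v) = Mul(2, v)
Function('A')(G, w) = Mul(Rational(1, 2), G)
k = 6
Function('n')(s, M) = Mul(Rational(1, 2), Pow(s, 2)) (Function('n')(s, M) = Mul(s, Mul(Rational(1, 2), s)) = Mul(Rational(1, 2), Pow(s, 2)))
Function('P')(b) = Mul(Add(-5, b), Add(6, b)) (Function('P')(b) = Mul(Add(b, 6), Add(b, -5)) = Mul(Add(6, b), Add(-5, b)) = Mul(Add(-5, b), Add(6, b)))
J = -30 (J = Add(-30, 0, Pow(0, 2)) = Add(-30, 0, 0) = -30)
Add(Mul(J, Function('n')(10, 11)), -263) = Add(Mul(-30, Mul(Rational(1, 2), Pow(10, 2))), -263) = Add(Mul(-30, Mul(Rational(1, 2), 100)), -263) = Add(Mul(-30, 50), -263) = Add(-1500, -263) = -1763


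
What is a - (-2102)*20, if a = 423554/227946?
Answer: 4791636697/113973 ≈ 42042.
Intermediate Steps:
a = 211777/113973 (a = 423554*(1/227946) = 211777/113973 ≈ 1.8581)
a - (-2102)*20 = 211777/113973 - (-2102)*20 = 211777/113973 - 1*(-42040) = 211777/113973 + 42040 = 4791636697/113973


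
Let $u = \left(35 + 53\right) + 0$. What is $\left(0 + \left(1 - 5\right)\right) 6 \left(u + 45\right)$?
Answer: $-3192$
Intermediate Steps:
$u = 88$ ($u = 88 + 0 = 88$)
$\left(0 + \left(1 - 5\right)\right) 6 \left(u + 45\right) = \left(0 + \left(1 - 5\right)\right) 6 \left(88 + 45\right) = \left(0 + \left(1 - 5\right)\right) 6 \cdot 133 = \left(0 - 4\right) 6 \cdot 133 = \left(-4\right) 6 \cdot 133 = \left(-24\right) 133 = -3192$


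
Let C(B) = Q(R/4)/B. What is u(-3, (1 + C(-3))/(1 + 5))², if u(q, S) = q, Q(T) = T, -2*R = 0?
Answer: 9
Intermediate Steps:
R = 0 (R = -½*0 = 0)
C(B) = 0 (C(B) = (0/4)/B = (0*(¼))/B = 0/B = 0)
u(-3, (1 + C(-3))/(1 + 5))² = (-3)² = 9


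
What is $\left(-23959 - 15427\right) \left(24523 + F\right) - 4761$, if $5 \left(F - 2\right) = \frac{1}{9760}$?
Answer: $- \frac{23569092448093}{24400} \approx -9.6595 \cdot 10^{8}$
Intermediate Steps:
$F = \frac{97601}{48800}$ ($F = 2 + \frac{1}{5 \cdot 9760} = 2 + \frac{1}{5} \cdot \frac{1}{9760} = 2 + \frac{1}{48800} = \frac{97601}{48800} \approx 2.0$)
$\left(-23959 - 15427\right) \left(24523 + F\right) - 4761 = \left(-23959 - 15427\right) \left(24523 + \frac{97601}{48800}\right) - 4761 = \left(-39386\right) \frac{1196820001}{48800} - 4761 = - \frac{23568976279693}{24400} - 4761 = - \frac{23569092448093}{24400}$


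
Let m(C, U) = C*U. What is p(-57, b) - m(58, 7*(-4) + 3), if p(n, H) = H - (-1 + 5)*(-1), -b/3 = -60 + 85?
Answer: 1379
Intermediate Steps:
b = -75 (b = -3*(-60 + 85) = -3*25 = -75)
p(n, H) = 4 + H (p(n, H) = H - 4*(-1) = H - 1*(-4) = H + 4 = 4 + H)
p(-57, b) - m(58, 7*(-4) + 3) = (4 - 75) - 58*(7*(-4) + 3) = -71 - 58*(-28 + 3) = -71 - 58*(-25) = -71 - 1*(-1450) = -71 + 1450 = 1379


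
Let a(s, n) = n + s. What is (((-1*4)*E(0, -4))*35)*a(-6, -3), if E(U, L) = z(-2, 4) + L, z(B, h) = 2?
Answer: -2520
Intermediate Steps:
E(U, L) = 2 + L
(((-1*4)*E(0, -4))*35)*a(-6, -3) = (((-1*4)*(2 - 4))*35)*(-3 - 6) = (-4*(-2)*35)*(-9) = (8*35)*(-9) = 280*(-9) = -2520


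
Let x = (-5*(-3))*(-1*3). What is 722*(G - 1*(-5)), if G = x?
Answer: -28880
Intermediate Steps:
x = -45 (x = 15*(-3) = -45)
G = -45
722*(G - 1*(-5)) = 722*(-45 - 1*(-5)) = 722*(-45 + 5) = 722*(-40) = -28880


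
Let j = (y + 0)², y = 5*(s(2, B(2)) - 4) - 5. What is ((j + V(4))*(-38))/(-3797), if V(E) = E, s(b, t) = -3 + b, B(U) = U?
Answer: 34352/3797 ≈ 9.0471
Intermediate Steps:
y = -30 (y = 5*((-3 + 2) - 4) - 5 = 5*(-1 - 4) - 5 = 5*(-5) - 5 = -25 - 5 = -30)
j = 900 (j = (-30 + 0)² = (-30)² = 900)
((j + V(4))*(-38))/(-3797) = ((900 + 4)*(-38))/(-3797) = (904*(-38))*(-1/3797) = -34352*(-1/3797) = 34352/3797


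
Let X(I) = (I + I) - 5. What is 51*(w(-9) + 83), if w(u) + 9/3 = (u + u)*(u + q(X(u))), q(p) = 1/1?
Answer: 11424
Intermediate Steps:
X(I) = -5 + 2*I (X(I) = 2*I - 5 = -5 + 2*I)
q(p) = 1
w(u) = -3 + 2*u*(1 + u) (w(u) = -3 + (u + u)*(u + 1) = -3 + (2*u)*(1 + u) = -3 + 2*u*(1 + u))
51*(w(-9) + 83) = 51*((-3 + 2*(-9) + 2*(-9)²) + 83) = 51*((-3 - 18 + 2*81) + 83) = 51*((-3 - 18 + 162) + 83) = 51*(141 + 83) = 51*224 = 11424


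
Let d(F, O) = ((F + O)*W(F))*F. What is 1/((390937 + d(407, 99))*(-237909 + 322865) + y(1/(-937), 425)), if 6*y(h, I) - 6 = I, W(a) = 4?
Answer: 6/619178868311 ≈ 9.6902e-12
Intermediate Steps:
y(h, I) = 1 + I/6
d(F, O) = F*(4*F + 4*O) (d(F, O) = ((F + O)*4)*F = (4*F + 4*O)*F = F*(4*F + 4*O))
1/((390937 + d(407, 99))*(-237909 + 322865) + y(1/(-937), 425)) = 1/((390937 + 4*407*(407 + 99))*(-237909 + 322865) + (1 + (⅙)*425)) = 1/((390937 + 4*407*506)*84956 + (1 + 425/6)) = 1/((390937 + 823768)*84956 + 431/6) = 1/(1214705*84956 + 431/6) = 1/(103196477980 + 431/6) = 1/(619178868311/6) = 6/619178868311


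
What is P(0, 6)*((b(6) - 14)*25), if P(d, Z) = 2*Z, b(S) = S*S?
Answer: 6600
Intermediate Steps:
b(S) = S²
P(0, 6)*((b(6) - 14)*25) = (2*6)*((6² - 14)*25) = 12*((36 - 14)*25) = 12*(22*25) = 12*550 = 6600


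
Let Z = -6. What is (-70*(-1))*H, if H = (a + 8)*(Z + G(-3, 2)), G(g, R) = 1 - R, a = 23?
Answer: -15190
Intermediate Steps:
H = -217 (H = (23 + 8)*(-6 + (1 - 1*2)) = 31*(-6 + (1 - 2)) = 31*(-6 - 1) = 31*(-7) = -217)
(-70*(-1))*H = -70*(-1)*(-217) = -35*(-2)*(-217) = 70*(-217) = -15190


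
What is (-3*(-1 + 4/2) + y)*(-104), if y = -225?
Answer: 23712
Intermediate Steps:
(-3*(-1 + 4/2) + y)*(-104) = (-3*(-1 + 4/2) - 225)*(-104) = (-3*(-1 + 4*(½)) - 225)*(-104) = (-3*(-1 + 2) - 225)*(-104) = (-3*1 - 225)*(-104) = (-3 - 225)*(-104) = -228*(-104) = 23712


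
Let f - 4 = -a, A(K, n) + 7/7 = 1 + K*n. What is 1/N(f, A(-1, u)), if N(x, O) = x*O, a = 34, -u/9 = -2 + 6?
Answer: -1/1080 ≈ -0.00092593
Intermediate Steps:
u = -36 (u = -9*(-2 + 6) = -9*4 = -36)
A(K, n) = K*n (A(K, n) = -1 + (1 + K*n) = K*n)
f = -30 (f = 4 - 1*34 = 4 - 34 = -30)
N(x, O) = O*x
1/N(f, A(-1, u)) = 1/(-1*(-36)*(-30)) = 1/(36*(-30)) = 1/(-1080) = -1/1080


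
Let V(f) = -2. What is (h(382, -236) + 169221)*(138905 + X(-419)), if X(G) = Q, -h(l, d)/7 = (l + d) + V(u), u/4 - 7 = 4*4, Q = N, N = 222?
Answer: 23402970051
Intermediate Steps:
Q = 222
u = 92 (u = 28 + 4*(4*4) = 28 + 4*16 = 28 + 64 = 92)
h(l, d) = 14 - 7*d - 7*l (h(l, d) = -7*((l + d) - 2) = -7*((d + l) - 2) = -7*(-2 + d + l) = 14 - 7*d - 7*l)
X(G) = 222
(h(382, -236) + 169221)*(138905 + X(-419)) = ((14 - 7*(-236) - 7*382) + 169221)*(138905 + 222) = ((14 + 1652 - 2674) + 169221)*139127 = (-1008 + 169221)*139127 = 168213*139127 = 23402970051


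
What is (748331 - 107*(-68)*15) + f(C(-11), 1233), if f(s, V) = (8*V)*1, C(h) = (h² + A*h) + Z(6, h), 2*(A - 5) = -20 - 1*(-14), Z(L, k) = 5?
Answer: 867335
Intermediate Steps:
A = 2 (A = 5 + (-20 - 1*(-14))/2 = 5 + (-20 + 14)/2 = 5 + (½)*(-6) = 5 - 3 = 2)
C(h) = 5 + h² + 2*h (C(h) = (h² + 2*h) + 5 = 5 + h² + 2*h)
f(s, V) = 8*V
(748331 - 107*(-68)*15) + f(C(-11), 1233) = (748331 - 107*(-68)*15) + 8*1233 = (748331 - (-7276)*15) + 9864 = (748331 - 1*(-109140)) + 9864 = (748331 + 109140) + 9864 = 857471 + 9864 = 867335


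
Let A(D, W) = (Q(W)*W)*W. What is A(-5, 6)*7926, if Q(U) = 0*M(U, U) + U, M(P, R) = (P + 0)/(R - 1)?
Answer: 1712016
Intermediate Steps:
M(P, R) = P/(-1 + R)
Q(U) = U (Q(U) = 0*(U/(-1 + U)) + U = 0 + U = U)
A(D, W) = W³ (A(D, W) = (W*W)*W = W²*W = W³)
A(-5, 6)*7926 = 6³*7926 = 216*7926 = 1712016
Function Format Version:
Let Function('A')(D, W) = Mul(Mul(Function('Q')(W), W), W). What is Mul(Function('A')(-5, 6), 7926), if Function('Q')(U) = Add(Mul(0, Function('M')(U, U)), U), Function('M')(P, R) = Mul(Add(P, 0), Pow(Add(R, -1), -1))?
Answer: 1712016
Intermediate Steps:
Function('M')(P, R) = Mul(P, Pow(Add(-1, R), -1))
Function('Q')(U) = U (Function('Q')(U) = Add(Mul(0, Mul(U, Pow(Add(-1, U), -1))), U) = Add(0, U) = U)
Function('A')(D, W) = Pow(W, 3) (Function('A')(D, W) = Mul(Mul(W, W), W) = Mul(Pow(W, 2), W) = Pow(W, 3))
Mul(Function('A')(-5, 6), 7926) = Mul(Pow(6, 3), 7926) = Mul(216, 7926) = 1712016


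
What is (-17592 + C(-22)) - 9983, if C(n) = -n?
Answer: -27553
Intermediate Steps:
(-17592 + C(-22)) - 9983 = (-17592 - 1*(-22)) - 9983 = (-17592 + 22) - 9983 = -17570 - 9983 = -27553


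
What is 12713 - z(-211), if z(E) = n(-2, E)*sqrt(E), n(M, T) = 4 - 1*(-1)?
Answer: 12713 - 5*I*sqrt(211) ≈ 12713.0 - 72.629*I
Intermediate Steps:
n(M, T) = 5 (n(M, T) = 4 + 1 = 5)
z(E) = 5*sqrt(E)
12713 - z(-211) = 12713 - 5*sqrt(-211) = 12713 - 5*I*sqrt(211)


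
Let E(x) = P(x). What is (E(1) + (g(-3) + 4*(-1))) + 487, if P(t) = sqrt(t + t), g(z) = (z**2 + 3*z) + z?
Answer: 480 + sqrt(2) ≈ 481.41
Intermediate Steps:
g(z) = z**2 + 4*z
P(t) = sqrt(2)*sqrt(t) (P(t) = sqrt(2*t) = sqrt(2)*sqrt(t))
E(x) = sqrt(2)*sqrt(x)
(E(1) + (g(-3) + 4*(-1))) + 487 = (sqrt(2)*sqrt(1) + (-3*(4 - 3) + 4*(-1))) + 487 = (sqrt(2)*1 + (-3*1 - 4)) + 487 = (sqrt(2) + (-3 - 4)) + 487 = (sqrt(2) - 7) + 487 = (-7 + sqrt(2)) + 487 = 480 + sqrt(2)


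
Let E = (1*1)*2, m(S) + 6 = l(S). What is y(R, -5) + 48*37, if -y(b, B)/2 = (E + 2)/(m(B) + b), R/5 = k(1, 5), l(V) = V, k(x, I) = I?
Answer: 12428/7 ≈ 1775.4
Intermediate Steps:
m(S) = -6 + S
E = 2 (E = 1*2 = 2)
R = 25 (R = 5*5 = 25)
y(b, B) = -8/(-6 + B + b) (y(b, B) = -2*(2 + 2)/((-6 + B) + b) = -8/(-6 + B + b))
y(R, -5) + 48*37 = -8/(-6 - 5 + 25) + 48*37 = -8/14 + 1776 = -8*1/14 + 1776 = -4/7 + 1776 = 12428/7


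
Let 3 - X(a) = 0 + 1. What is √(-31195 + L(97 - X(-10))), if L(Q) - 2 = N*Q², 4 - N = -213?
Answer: 8*√30113 ≈ 1388.2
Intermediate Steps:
N = 217 (N = 4 - 1*(-213) = 4 + 213 = 217)
X(a) = 2 (X(a) = 3 - (0 + 1) = 3 - 1*1 = 3 - 1 = 2)
L(Q) = 2 + 217*Q²
√(-31195 + L(97 - X(-10))) = √(-31195 + (2 + 217*(97 - 1*2)²)) = √(-31195 + (2 + 217*(97 - 2)²)) = √(-31195 + (2 + 217*95²)) = √(-31195 + (2 + 217*9025)) = √(-31195 + (2 + 1958425)) = √(-31195 + 1958427) = √1927232 = 8*√30113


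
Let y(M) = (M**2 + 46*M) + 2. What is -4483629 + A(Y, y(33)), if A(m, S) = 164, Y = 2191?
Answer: -4483465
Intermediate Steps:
y(M) = 2 + M**2 + 46*M
-4483629 + A(Y, y(33)) = -4483629 + 164 = -4483465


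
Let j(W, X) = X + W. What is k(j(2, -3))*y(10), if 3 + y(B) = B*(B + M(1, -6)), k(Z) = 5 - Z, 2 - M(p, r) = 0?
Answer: 702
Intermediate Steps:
M(p, r) = 2 (M(p, r) = 2 - 1*0 = 2 + 0 = 2)
j(W, X) = W + X
y(B) = -3 + B*(2 + B) (y(B) = -3 + B*(B + 2) = -3 + B*(2 + B))
k(j(2, -3))*y(10) = (5 - (2 - 3))*(-3 + 10² + 2*10) = (5 - 1*(-1))*(-3 + 100 + 20) = (5 + 1)*117 = 6*117 = 702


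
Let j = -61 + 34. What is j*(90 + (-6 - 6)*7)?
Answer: -162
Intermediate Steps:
j = -27
j*(90 + (-6 - 6)*7) = -27*(90 + (-6 - 6)*7) = -27*(90 - 12*7) = -27*(90 - 84) = -27*6 = -162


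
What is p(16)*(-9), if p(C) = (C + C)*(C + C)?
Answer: -9216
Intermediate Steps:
p(C) = 4*C² (p(C) = (2*C)*(2*C) = 4*C²)
p(16)*(-9) = (4*16²)*(-9) = (4*256)*(-9) = 1024*(-9) = -9216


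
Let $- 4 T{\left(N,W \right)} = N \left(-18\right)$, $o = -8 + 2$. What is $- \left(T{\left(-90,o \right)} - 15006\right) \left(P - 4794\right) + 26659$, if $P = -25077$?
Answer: $-460315322$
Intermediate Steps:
$o = -6$
$T{\left(N,W \right)} = \frac{9 N}{2}$ ($T{\left(N,W \right)} = - \frac{N \left(-18\right)}{4} = - \frac{\left(-18\right) N}{4} = \frac{9 N}{2}$)
$- \left(T{\left(-90,o \right)} - 15006\right) \left(P - 4794\right) + 26659 = - \left(\frac{9}{2} \left(-90\right) - 15006\right) \left(-25077 - 4794\right) + 26659 = - \left(-405 - 15006\right) \left(-29871\right) + 26659 = - \left(-15411\right) \left(-29871\right) + 26659 = \left(-1\right) 460341981 + 26659 = -460341981 + 26659 = -460315322$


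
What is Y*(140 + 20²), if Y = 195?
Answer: 105300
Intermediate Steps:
Y*(140 + 20²) = 195*(140 + 20²) = 195*(140 + 400) = 195*540 = 105300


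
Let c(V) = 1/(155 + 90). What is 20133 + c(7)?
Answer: 4932586/245 ≈ 20133.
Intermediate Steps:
c(V) = 1/245
20133 + c(7) = 20133 + 1/245 = 4932586/245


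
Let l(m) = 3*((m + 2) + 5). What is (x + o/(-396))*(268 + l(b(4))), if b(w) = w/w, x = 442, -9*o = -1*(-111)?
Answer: 38334709/297 ≈ 1.2907e+5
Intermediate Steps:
o = -37/3 (o = -(-1)*(-111)/9 = -1/9*111 = -37/3 ≈ -12.333)
b(w) = 1
l(m) = 21 + 3*m (l(m) = 3*((2 + m) + 5) = 3*(7 + m) = 21 + 3*m)
(x + o/(-396))*(268 + l(b(4))) = (442 - 37/3/(-396))*(268 + (21 + 3*1)) = (442 - 37/3*(-1/396))*(268 + (21 + 3)) = (442 + 37/1188)*(268 + 24) = (525133/1188)*292 = 38334709/297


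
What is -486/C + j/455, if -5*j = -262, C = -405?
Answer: 2992/2275 ≈ 1.3152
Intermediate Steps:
j = 262/5 (j = -⅕*(-262) = 262/5 ≈ 52.400)
-486/C + j/455 = -486/(-405) + (262/5)/455 = -486*(-1/405) + (262/5)*(1/455) = 6/5 + 262/2275 = 2992/2275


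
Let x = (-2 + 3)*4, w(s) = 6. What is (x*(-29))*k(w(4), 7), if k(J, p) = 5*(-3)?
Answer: 1740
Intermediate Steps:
x = 4 (x = 1*4 = 4)
k(J, p) = -15
(x*(-29))*k(w(4), 7) = (4*(-29))*(-15) = -116*(-15) = 1740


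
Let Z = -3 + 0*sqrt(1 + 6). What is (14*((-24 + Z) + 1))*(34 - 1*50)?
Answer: 5824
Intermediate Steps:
Z = -3 (Z = -3 + 0*sqrt(7) = -3 + 0 = -3)
(14*((-24 + Z) + 1))*(34 - 1*50) = (14*((-24 - 3) + 1))*(34 - 1*50) = (14*(-27 + 1))*(34 - 50) = (14*(-26))*(-16) = -364*(-16) = 5824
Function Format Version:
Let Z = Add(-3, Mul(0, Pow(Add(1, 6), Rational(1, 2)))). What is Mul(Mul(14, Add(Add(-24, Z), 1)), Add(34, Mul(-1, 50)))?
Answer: 5824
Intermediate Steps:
Z = -3 (Z = Add(-3, Mul(0, Pow(7, Rational(1, 2)))) = Add(-3, 0) = -3)
Mul(Mul(14, Add(Add(-24, Z), 1)), Add(34, Mul(-1, 50))) = Mul(Mul(14, Add(Add(-24, -3), 1)), Add(34, Mul(-1, 50))) = Mul(Mul(14, Add(-27, 1)), Add(34, -50)) = Mul(Mul(14, -26), -16) = Mul(-364, -16) = 5824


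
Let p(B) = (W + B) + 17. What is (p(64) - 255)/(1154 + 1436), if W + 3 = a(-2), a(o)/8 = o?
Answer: -193/2590 ≈ -0.074517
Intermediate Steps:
a(o) = 8*o
W = -19 (W = -3 + 8*(-2) = -3 - 16 = -19)
p(B) = -2 + B (p(B) = (-19 + B) + 17 = -2 + B)
(p(64) - 255)/(1154 + 1436) = ((-2 + 64) - 255)/(1154 + 1436) = (62 - 255)/2590 = -193*1/2590 = -193/2590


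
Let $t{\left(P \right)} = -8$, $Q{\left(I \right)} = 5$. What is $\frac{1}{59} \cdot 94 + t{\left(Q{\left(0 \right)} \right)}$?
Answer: $- \frac{378}{59} \approx -6.4068$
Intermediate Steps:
$\frac{1}{59} \cdot 94 + t{\left(Q{\left(0 \right)} \right)} = \frac{1}{59} \cdot 94 - 8 = \frac{94}{59} - 8 = - \frac{378}{59}$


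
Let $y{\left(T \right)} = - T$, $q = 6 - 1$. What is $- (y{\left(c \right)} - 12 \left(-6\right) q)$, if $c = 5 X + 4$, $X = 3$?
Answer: $-341$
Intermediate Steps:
$q = 5$ ($q = 6 - 1 = 5$)
$c = 19$ ($c = 5 \cdot 3 + 4 = 15 + 4 = 19$)
$- (y{\left(c \right)} - 12 \left(-6\right) q) = - (\left(-1\right) 19 - 12 \left(-6\right) 5) = - (-19 - \left(-72\right) 5) = - (-19 - -360) = - (-19 + 360) = \left(-1\right) 341 = -341$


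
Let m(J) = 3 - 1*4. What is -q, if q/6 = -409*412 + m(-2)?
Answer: 1011054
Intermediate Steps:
m(J) = -1 (m(J) = 3 - 4 = -1)
q = -1011054 (q = 6*(-409*412 - 1) = 6*(-168508 - 1) = 6*(-168509) = -1011054)
-q = -1*(-1011054) = 1011054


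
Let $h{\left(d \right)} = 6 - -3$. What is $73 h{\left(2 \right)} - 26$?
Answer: $631$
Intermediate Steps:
$h{\left(d \right)} = 9$ ($h{\left(d \right)} = 6 + 3 = 9$)
$73 h{\left(2 \right)} - 26 = 73 \cdot 9 - 26 = 657 - 26 = 631$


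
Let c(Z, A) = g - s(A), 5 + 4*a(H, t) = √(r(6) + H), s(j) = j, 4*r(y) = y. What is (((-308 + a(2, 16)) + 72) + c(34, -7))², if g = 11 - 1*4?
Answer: (1786 - √14)²/64 ≈ 49632.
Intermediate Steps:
r(y) = y/4
a(H, t) = -5/4 + √(3/2 + H)/4 (a(H, t) = -5/4 + √((¼)*6 + H)/4 = -5/4 + √(3/2 + H)/4)
g = 7 (g = 11 - 4 = 7)
c(Z, A) = 7 - A
(((-308 + a(2, 16)) + 72) + c(34, -7))² = (((-308 + (-5/4 + √(6 + 4*2)/8)) + 72) + (7 - 1*(-7)))² = (((-308 + (-5/4 + √(6 + 8)/8)) + 72) + (7 + 7))² = (((-308 + (-5/4 + √14/8)) + 72) + 14)² = (((-1237/4 + √14/8) + 72) + 14)² = ((-949/4 + √14/8) + 14)² = (-893/4 + √14/8)²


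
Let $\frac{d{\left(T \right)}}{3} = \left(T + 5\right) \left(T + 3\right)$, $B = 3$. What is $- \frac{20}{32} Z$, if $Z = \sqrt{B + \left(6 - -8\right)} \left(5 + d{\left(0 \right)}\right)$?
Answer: $- \frac{125 \sqrt{17}}{4} \approx -128.85$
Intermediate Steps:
$d{\left(T \right)} = 3 \left(3 + T\right) \left(5 + T\right)$ ($d{\left(T \right)} = 3 \left(T + 5\right) \left(T + 3\right) = 3 \left(5 + T\right) \left(3 + T\right) = 3 \left(3 + T\right) \left(5 + T\right)$)
$Z = 50 \sqrt{17}$ ($Z = \sqrt{3 + \left(6 - -8\right)} \left(5 + \left(45 + 3 \cdot 0^{2} + 24 \cdot 0\right)\right) = \sqrt{3 + \left(6 + 8\right)} \left(5 + \left(45 + 3 \cdot 0 + 0\right)\right) = \sqrt{3 + 14} \left(5 + \left(45 + 0 + 0\right)\right) = \sqrt{17} \left(5 + 45\right) = \sqrt{17} \cdot 50 = 50 \sqrt{17} \approx 206.16$)
$- \frac{20}{32} Z = - \frac{20}{32} \cdot 50 \sqrt{17} = \left(-20\right) \frac{1}{32} \cdot 50 \sqrt{17} = - \frac{5 \cdot 50 \sqrt{17}}{8} = - \frac{125 \sqrt{17}}{4}$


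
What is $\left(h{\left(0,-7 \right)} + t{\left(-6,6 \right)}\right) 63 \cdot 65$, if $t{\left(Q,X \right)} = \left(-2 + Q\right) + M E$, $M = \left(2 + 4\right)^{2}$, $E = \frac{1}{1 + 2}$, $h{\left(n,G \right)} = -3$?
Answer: $4095$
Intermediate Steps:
$E = \frac{1}{3} \approx 0.33333$
$M = 36$ ($M = 6^{2} = 36$)
$t{\left(Q,X \right)} = 10 + Q$ ($t{\left(Q,X \right)} = \left(-2 + Q\right) + 36 \cdot \frac{1}{3} = \left(-2 + Q\right) + 12 = 10 + Q$)
$\left(h{\left(0,-7 \right)} + t{\left(-6,6 \right)}\right) 63 \cdot 65 = \left(-3 + \left(10 - 6\right)\right) 63 \cdot 65 = \left(-3 + 4\right) 63 \cdot 65 = 1 \cdot 63 \cdot 65 = 63 \cdot 65 = 4095$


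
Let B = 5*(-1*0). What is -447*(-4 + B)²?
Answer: -7152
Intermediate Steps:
B = 0 (B = 5*0 = 0)
-447*(-4 + B)² = -447*(-4 + 0)² = -447*(-4)² = -447*16 = -7152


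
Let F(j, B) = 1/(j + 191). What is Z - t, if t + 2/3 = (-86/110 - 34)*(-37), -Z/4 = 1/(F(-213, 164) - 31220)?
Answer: -48590103811/37776255 ≈ -1286.3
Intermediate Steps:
F(j, B) = 1/(191 + j)
Z = 88/686841 (Z = -4/(1/(191 - 213) - 31220) = -4/(1/(-22) - 31220) = -4/(-1/22 - 31220) = -4/(-686841/22) = -4*(-22/686841) = 88/686841 ≈ 0.00012812)
t = 212233/165 (t = -2/3 + (-86/110 - 34)*(-37) = -2/3 + (-86*1/110 - 34)*(-37) = -2/3 + (-43/55 - 34)*(-37) = -2/3 - 1913/55*(-37) = -2/3 + 70781/55 = 212233/165 ≈ 1286.3)
Z - t = 88/686841 - 1*212233/165 = 88/686841 - 212233/165 = -48590103811/37776255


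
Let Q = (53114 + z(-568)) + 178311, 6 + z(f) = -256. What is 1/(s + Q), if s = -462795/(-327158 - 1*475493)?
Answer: 802651/185543675908 ≈ 4.3259e-6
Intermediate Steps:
z(f) = -262 (z(f) = -6 - 256 = -262)
Q = 231163 (Q = (53114 - 262) + 178311 = 52852 + 178311 = 231163)
s = 462795/802651 (s = -462795/(-327158 - 475493) = -462795/(-802651) = -462795*(-1/802651) = 462795/802651 ≈ 0.57658)
1/(s + Q) = 1/(462795/802651 + 231163) = 1/(185543675908/802651) = 802651/185543675908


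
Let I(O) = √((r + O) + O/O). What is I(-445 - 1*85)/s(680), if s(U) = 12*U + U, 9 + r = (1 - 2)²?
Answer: I*√537/8840 ≈ 0.0026214*I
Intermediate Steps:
r = -8 (r = -9 + (1 - 2)² = -9 + (-1)² = -9 + 1 = -8)
s(U) = 13*U
I(O) = √(-7 + O) (I(O) = √((-8 + O) + O/O) = √((-8 + O) + 1) = √(-7 + O))
I(-445 - 1*85)/s(680) = √(-7 + (-445 - 1*85))/((13*680)) = √(-7 + (-445 - 85))/8840 = √(-7 - 530)*(1/8840) = √(-537)*(1/8840) = (I*√537)*(1/8840) = I*√537/8840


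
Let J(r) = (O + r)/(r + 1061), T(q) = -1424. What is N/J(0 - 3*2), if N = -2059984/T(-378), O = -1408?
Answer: -135830195/125846 ≈ -1079.3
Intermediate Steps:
J(r) = (-1408 + r)/(1061 + r) (J(r) = (-1408 + r)/(r + 1061) = (-1408 + r)/(1061 + r))
N = 128749/89 (N = -2059984/(-1424) = -2059984*(-1/1424) = 128749/89 ≈ 1446.6)
N/J(0 - 3*2) = 128749/(89*(((-1408 + (0 - 3*2))/(1061 + (0 - 3*2))))) = 128749/(89*(((-1408 + (0 - 6))/(1061 + (0 - 6))))) = 128749/(89*(((-1408 - 6)/(1061 - 6)))) = 128749/(89*((-1414/1055))) = 128749/(89*(((1/1055)*(-1414)))) = 128749/(89*(-1414/1055)) = (128749/89)*(-1055/1414) = -135830195/125846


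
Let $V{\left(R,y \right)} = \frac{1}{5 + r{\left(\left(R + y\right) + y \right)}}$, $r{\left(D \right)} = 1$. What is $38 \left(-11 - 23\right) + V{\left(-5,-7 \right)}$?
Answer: $- \frac{7751}{6} \approx -1291.8$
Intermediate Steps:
$V{\left(R,y \right)} = \frac{1}{6}$ ($V{\left(R,y \right)} = \frac{1}{5 + 1} = \frac{1}{6}$)
$38 \left(-11 - 23\right) + V{\left(-5,-7 \right)} = 38 \left(-11 - 23\right) + \frac{1}{6} = 38 \left(-34\right) + \frac{1}{6} = -1292 + \frac{1}{6} = - \frac{7751}{6}$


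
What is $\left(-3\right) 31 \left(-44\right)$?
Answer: $4092$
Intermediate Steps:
$\left(-3\right) 31 \left(-44\right) = \left(-93\right) \left(-44\right) = 4092$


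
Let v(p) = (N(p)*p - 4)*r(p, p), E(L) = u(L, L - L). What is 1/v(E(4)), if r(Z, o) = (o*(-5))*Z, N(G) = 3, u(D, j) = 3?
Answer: -1/225 ≈ -0.0044444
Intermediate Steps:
E(L) = 3
r(Z, o) = -5*Z*o (r(Z, o) = (-5*o)*Z = -5*Z*o)
v(p) = -5*p²*(-4 + 3*p) (v(p) = (3*p - 4)*(-5*p*p) = (-4 + 3*p)*(-5*p²) = -5*p²*(-4 + 3*p))
1/v(E(4)) = 1/(3²*(20 - 15*3)) = 1/(9*(20 - 45)) = 1/(9*(-25)) = 1/(-225) = -1/225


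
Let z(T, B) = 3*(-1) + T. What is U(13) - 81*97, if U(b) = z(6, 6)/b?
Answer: -102138/13 ≈ -7856.8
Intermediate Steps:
z(T, B) = -3 + T
U(b) = 3/b (U(b) = (-3 + 6)/b = 3/b)
U(13) - 81*97 = 3/13 - 81*97 = 3*(1/13) - 7857 = 3/13 - 7857 = -102138/13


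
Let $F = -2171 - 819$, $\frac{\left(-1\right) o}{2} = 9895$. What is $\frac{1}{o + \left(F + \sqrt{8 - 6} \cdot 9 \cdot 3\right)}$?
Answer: $- \frac{11390}{259463471} - \frac{27 \sqrt{2}}{518926942} \approx -4.3972 \cdot 10^{-5}$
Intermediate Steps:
$o = -19790$ ($o = \left(-2\right) 9895 = -19790$)
$F = -2990$ ($F = -2171 - 819 = -2990$)
$\frac{1}{o + \left(F + \sqrt{8 - 6} \cdot 9 \cdot 3\right)} = \frac{1}{-19790 - \left(2990 - \sqrt{8 - 6} \cdot 9 \cdot 3\right)} = \frac{1}{-19790 - \left(2990 - \sqrt{2} \cdot 9 \cdot 3\right)} = \frac{1}{-19790 - \left(2990 - 9 \sqrt{2} \cdot 3\right)} = \frac{1}{-19790 - \left(2990 - 27 \sqrt{2}\right)} = \frac{1}{-22780 + 27 \sqrt{2}}$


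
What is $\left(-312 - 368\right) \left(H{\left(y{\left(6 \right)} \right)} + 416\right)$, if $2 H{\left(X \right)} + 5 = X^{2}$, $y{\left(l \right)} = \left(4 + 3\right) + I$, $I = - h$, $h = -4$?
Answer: $-322320$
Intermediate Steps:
$I = 4$ ($I = \left(-1\right) \left(-4\right) = 4$)
$y{\left(l \right)} = 11$ ($y{\left(l \right)} = \left(4 + 3\right) + 4 = 7 + 4 = 11$)
$H{\left(X \right)} = - \frac{5}{2} + \frac{X^{2}}{2}$
$\left(-312 - 368\right) \left(H{\left(y{\left(6 \right)} \right)} + 416\right) = \left(-312 - 368\right) \left(\left(- \frac{5}{2} + \frac{11^{2}}{2}\right) + 416\right) = - 680 \left(\left(- \frac{5}{2} + \frac{1}{2} \cdot 121\right) + 416\right) = - 680 \left(\left(- \frac{5}{2} + \frac{121}{2}\right) + 416\right) = - 680 \left(58 + 416\right) = \left(-680\right) 474 = -322320$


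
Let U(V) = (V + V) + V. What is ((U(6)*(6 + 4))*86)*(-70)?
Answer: -1083600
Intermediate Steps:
U(V) = 3*V (U(V) = 2*V + V = 3*V)
((U(6)*(6 + 4))*86)*(-70) = (((3*6)*(6 + 4))*86)*(-70) = ((18*10)*86)*(-70) = (180*86)*(-70) = 15480*(-70) = -1083600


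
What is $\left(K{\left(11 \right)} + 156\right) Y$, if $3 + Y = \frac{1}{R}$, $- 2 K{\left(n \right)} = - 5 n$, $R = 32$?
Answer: $- \frac{34865}{64} \approx -544.77$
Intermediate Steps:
$K{\left(n \right)} = \frac{5 n}{2}$ ($K{\left(n \right)} = - \frac{\left(-5\right) n}{2} = \frac{5 n}{2}$)
$Y = - \frac{95}{32}$ ($Y = -3 + \frac{1}{32} = - \frac{95}{32} \approx -2.9688$)
$\left(K{\left(11 \right)} + 156\right) Y = \left(\frac{5}{2} \cdot 11 + 156\right) \left(- \frac{95}{32}\right) = \left(\frac{55}{2} + 156\right) \left(- \frac{95}{32}\right) = \frac{367}{2} \left(- \frac{95}{32}\right) = - \frac{34865}{64}$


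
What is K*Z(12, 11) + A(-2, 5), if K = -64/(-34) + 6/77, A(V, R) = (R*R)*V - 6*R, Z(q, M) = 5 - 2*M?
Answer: -8726/77 ≈ -113.32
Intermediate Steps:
A(V, R) = -6*R + V*R² (A(V, R) = R²*V - 6*R = V*R² - 6*R = -6*R + V*R²)
K = 2566/1309 (K = -64*(-1/34) + 6*(1/77) = 32/17 + 6/77 = 2566/1309 ≈ 1.9603)
K*Z(12, 11) + A(-2, 5) = 2566*(5 - 2*11)/1309 + 5*(-6 + 5*(-2)) = 2566*(5 - 22)/1309 + 5*(-6 - 10) = (2566/1309)*(-17) + 5*(-16) = -2566/77 - 80 = -8726/77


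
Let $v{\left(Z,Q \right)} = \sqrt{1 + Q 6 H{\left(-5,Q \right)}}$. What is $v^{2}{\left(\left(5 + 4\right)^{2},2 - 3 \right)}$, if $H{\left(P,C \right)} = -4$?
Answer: $25$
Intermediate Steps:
$v{\left(Z,Q \right)} = \sqrt{1 - 24 Q}$ ($v{\left(Z,Q \right)} = \sqrt{1 + Q 6 \left(-4\right)} = \sqrt{1 + 6 Q \left(-4\right)} = \sqrt{1 - 24 Q}$)
$v^{2}{\left(\left(5 + 4\right)^{2},2 - 3 \right)} = \left(\sqrt{1 - 24 \left(2 - 3\right)}\right)^{2} = \left(\sqrt{1 - -24}\right)^{2} = \left(\sqrt{1 + 24}\right)^{2} = \left(\sqrt{25}\right)^{2} = 5^{2} = 25$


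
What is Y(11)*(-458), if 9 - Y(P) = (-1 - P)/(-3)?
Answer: -2290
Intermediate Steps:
Y(P) = 26/3 - P/3 (Y(P) = 9 - (-1 - P)/(-3) = 9 - (-1)*(-1 - P)/3 = 9 - (1/3 + P/3) = 9 + (-1/3 - P/3) = 26/3 - P/3)
Y(11)*(-458) = (26/3 - 1/3*11)*(-458) = (26/3 - 11/3)*(-458) = 5*(-458) = -2290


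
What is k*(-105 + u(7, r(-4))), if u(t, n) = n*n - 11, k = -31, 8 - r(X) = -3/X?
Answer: 31465/16 ≈ 1966.6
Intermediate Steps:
r(X) = 8 + 3/X (r(X) = 8 - (-3)/X = 8 + 3/X)
u(t, n) = -11 + n² (u(t, n) = n² - 11 = -11 + n²)
k*(-105 + u(7, r(-4))) = -31*(-105 + (-11 + (8 + 3/(-4))²)) = -31*(-105 + (-11 + (8 + 3*(-¼))²)) = -31*(-105 + (-11 + (8 - ¾)²)) = -31*(-105 + (-11 + (29/4)²)) = -31*(-105 + (-11 + 841/16)) = -31*(-105 + 665/16) = -31*(-1015/16) = 31465/16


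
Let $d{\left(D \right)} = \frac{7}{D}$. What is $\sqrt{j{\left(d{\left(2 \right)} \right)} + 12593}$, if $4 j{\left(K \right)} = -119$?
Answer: $\frac{\sqrt{50253}}{2} \approx 112.09$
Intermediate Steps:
$j{\left(K \right)} = - \frac{119}{4}$ ($j{\left(K \right)} = \frac{1}{4} \left(-119\right) = - \frac{119}{4}$)
$\sqrt{j{\left(d{\left(2 \right)} \right)} + 12593} = \sqrt{- \frac{119}{4} + 12593} = \sqrt{\frac{50253}{4}} = \frac{\sqrt{50253}}{2}$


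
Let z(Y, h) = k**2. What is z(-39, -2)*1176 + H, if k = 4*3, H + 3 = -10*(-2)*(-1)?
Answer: 169321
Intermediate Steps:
H = -23 (H = -3 - 10*(-2)*(-1) = -3 + 20*(-1) = -3 - 20 = -23)
k = 12
z(Y, h) = 144 (z(Y, h) = 12**2 = 144)
z(-39, -2)*1176 + H = 144*1176 - 23 = 169344 - 23 = 169321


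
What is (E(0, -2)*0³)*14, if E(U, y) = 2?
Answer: 0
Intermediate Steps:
(E(0, -2)*0³)*14 = (2*0³)*14 = (2*0)*14 = 0*14 = 0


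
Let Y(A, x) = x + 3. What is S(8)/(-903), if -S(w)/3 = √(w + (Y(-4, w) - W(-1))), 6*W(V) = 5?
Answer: √654/1806 ≈ 0.014160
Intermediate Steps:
Y(A, x) = 3 + x
W(V) = ⅚ (W(V) = (⅙)*5 = ⅚)
S(w) = -3*√(13/6 + 2*w) (S(w) = -3*√(w + ((3 + w) - 1*⅚)) = -3*√(w + ((3 + w) - ⅚)) = -3*√(w + (13/6 + w)) = -3*√(13/6 + 2*w))
S(8)/(-903) = -√(78 + 72*8)/2/(-903) = -√(78 + 576)/2*(-1/903) = -√654/2*(-1/903) = √654/1806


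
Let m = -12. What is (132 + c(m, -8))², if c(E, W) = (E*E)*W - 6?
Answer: 1052676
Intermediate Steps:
c(E, W) = -6 + W*E² (c(E, W) = E²*W - 6 = W*E² - 6 = -6 + W*E²)
(132 + c(m, -8))² = (132 + (-6 - 8*(-12)²))² = (132 + (-6 - 8*144))² = (132 + (-6 - 1152))² = (132 - 1158)² = (-1026)² = 1052676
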